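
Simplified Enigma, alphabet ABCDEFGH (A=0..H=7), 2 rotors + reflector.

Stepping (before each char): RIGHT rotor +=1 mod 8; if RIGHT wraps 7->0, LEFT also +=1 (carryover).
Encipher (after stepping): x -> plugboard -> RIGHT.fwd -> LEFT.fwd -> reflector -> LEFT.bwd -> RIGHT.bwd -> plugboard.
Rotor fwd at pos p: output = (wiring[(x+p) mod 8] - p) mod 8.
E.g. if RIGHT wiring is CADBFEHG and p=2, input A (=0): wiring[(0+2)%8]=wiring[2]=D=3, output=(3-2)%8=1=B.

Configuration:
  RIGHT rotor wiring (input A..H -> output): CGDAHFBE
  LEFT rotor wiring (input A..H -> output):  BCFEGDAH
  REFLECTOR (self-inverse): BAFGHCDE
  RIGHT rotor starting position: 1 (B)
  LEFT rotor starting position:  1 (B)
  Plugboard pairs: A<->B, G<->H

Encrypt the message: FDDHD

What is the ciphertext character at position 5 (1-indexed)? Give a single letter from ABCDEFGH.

Char 1 ('F'): step: R->2, L=1; F->plug->F->R->C->L->D->refl->G->L'->G->R'->B->plug->A
Char 2 ('D'): step: R->3, L=1; D->plug->D->R->G->L->G->refl->D->L'->C->R'->C->plug->C
Char 3 ('D'): step: R->4, L=1; D->plug->D->R->A->L->B->refl->A->L'->H->R'->G->plug->H
Char 4 ('H'): step: R->5, L=1; H->plug->G->R->D->L->F->refl->C->L'->E->R'->B->plug->A
Char 5 ('D'): step: R->6, L=1; D->plug->D->R->A->L->B->refl->A->L'->H->R'->H->plug->G

G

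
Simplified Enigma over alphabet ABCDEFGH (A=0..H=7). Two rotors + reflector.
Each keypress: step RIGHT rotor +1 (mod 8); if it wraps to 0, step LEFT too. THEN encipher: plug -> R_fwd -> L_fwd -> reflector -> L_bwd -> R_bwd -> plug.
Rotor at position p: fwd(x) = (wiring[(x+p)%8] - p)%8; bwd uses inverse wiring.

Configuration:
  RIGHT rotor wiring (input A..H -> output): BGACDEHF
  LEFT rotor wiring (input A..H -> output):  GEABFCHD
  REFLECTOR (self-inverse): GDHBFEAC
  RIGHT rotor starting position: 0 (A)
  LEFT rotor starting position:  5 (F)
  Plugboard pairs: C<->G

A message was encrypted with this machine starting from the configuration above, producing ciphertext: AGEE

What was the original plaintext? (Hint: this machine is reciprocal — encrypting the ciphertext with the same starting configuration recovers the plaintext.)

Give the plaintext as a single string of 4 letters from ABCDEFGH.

Char 1 ('A'): step: R->1, L=5; A->plug->A->R->F->L->D->refl->B->L'->D->R'->E->plug->E
Char 2 ('G'): step: R->2, L=5; G->plug->C->R->B->L->C->refl->H->L'->E->R'->H->plug->H
Char 3 ('E'): step: R->3, L=5; E->plug->E->R->C->L->G->refl->A->L'->H->R'->A->plug->A
Char 4 ('E'): step: R->4, L=5; E->plug->E->R->F->L->D->refl->B->L'->D->R'->C->plug->G

Answer: EHAG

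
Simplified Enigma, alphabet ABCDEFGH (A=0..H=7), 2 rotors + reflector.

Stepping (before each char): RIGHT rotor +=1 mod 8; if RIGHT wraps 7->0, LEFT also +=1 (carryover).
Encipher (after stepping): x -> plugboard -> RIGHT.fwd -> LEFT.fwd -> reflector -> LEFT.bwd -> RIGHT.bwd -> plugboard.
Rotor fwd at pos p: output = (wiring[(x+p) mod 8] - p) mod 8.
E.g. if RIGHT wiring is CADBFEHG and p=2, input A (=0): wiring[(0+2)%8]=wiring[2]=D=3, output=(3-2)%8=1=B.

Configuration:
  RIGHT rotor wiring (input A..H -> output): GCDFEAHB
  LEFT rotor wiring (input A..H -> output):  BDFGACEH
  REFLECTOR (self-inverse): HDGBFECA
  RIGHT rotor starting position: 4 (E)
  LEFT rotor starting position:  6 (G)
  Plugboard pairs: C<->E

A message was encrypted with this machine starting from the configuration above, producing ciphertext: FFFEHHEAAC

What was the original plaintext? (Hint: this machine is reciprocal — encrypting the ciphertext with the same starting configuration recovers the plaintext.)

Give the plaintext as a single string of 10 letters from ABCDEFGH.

Char 1 ('F'): step: R->5, L=6; F->plug->F->R->G->L->C->refl->G->L'->A->R'->G->plug->G
Char 2 ('F'): step: R->6, L=6; F->plug->F->R->H->L->E->refl->F->L'->D->R'->B->plug->B
Char 3 ('F'): step: R->7, L=6; F->plug->F->R->F->L->A->refl->H->L'->E->R'->D->plug->D
Char 4 ('E'): step: R->0, L->7 (L advanced); E->plug->C->R->D->L->G->refl->C->L'->B->R'->H->plug->H
Char 5 ('H'): step: R->1, L=7; H->plug->H->R->F->L->B->refl->D->L'->G->R'->F->plug->F
Char 6 ('H'): step: R->2, L=7; H->plug->H->R->A->L->A->refl->H->L'->E->R'->G->plug->G
Char 7 ('E'): step: R->3, L=7; E->plug->C->R->F->L->B->refl->D->L'->G->R'->E->plug->C
Char 8 ('A'): step: R->4, L=7; A->plug->A->R->A->L->A->refl->H->L'->E->R'->B->plug->B
Char 9 ('A'): step: R->5, L=7; A->plug->A->R->D->L->G->refl->C->L'->B->R'->D->plug->D
Char 10 ('C'): step: R->6, L=7; C->plug->E->R->F->L->B->refl->D->L'->G->R'->G->plug->G

Answer: GBDHFGCBDG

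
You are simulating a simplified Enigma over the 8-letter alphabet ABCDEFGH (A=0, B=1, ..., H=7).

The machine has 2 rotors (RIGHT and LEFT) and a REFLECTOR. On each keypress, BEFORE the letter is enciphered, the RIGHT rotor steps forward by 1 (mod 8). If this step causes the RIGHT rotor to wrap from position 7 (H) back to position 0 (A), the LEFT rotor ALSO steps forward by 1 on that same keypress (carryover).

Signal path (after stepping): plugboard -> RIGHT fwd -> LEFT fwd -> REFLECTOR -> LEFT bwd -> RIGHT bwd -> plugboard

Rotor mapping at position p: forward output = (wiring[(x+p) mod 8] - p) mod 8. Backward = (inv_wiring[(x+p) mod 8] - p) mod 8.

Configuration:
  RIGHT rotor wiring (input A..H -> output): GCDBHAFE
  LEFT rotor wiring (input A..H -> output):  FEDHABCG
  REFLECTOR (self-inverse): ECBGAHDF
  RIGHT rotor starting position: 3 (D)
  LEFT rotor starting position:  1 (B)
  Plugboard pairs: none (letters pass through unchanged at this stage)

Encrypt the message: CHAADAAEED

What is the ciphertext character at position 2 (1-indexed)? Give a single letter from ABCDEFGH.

Char 1 ('C'): step: R->4, L=1; C->plug->C->R->B->L->C->refl->B->L'->F->R'->H->plug->H
Char 2 ('H'): step: R->5, L=1; H->plug->H->R->C->L->G->refl->D->L'->A->R'->B->plug->B

B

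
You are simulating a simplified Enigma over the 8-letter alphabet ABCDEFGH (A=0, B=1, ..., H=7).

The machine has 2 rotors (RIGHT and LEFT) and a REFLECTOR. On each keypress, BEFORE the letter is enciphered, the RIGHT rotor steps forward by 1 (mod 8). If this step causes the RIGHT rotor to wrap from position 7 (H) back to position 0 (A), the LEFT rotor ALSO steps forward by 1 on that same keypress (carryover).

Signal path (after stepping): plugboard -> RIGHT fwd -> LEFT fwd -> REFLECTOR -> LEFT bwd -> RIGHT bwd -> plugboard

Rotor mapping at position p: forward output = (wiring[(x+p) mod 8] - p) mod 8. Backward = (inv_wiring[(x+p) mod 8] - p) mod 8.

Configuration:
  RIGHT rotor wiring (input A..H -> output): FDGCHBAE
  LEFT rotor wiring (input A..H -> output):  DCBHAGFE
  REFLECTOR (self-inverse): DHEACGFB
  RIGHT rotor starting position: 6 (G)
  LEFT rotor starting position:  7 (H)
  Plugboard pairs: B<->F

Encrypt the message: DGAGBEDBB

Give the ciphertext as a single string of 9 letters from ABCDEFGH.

Answer: BHGBHBAEC

Derivation:
Char 1 ('D'): step: R->7, L=7; D->plug->D->R->H->L->G->refl->F->L'->A->R'->F->plug->B
Char 2 ('G'): step: R->0, L->0 (L advanced); G->plug->G->R->A->L->D->refl->A->L'->E->R'->H->plug->H
Char 3 ('A'): step: R->1, L=0; A->plug->A->R->C->L->B->refl->H->L'->D->R'->G->plug->G
Char 4 ('G'): step: R->2, L=0; G->plug->G->R->D->L->H->refl->B->L'->C->R'->F->plug->B
Char 5 ('B'): step: R->3, L=0; B->plug->F->R->C->L->B->refl->H->L'->D->R'->H->plug->H
Char 6 ('E'): step: R->4, L=0; E->plug->E->R->B->L->C->refl->E->L'->H->R'->F->plug->B
Char 7 ('D'): step: R->5, L=0; D->plug->D->R->A->L->D->refl->A->L'->E->R'->A->plug->A
Char 8 ('B'): step: R->6, L=0; B->plug->F->R->E->L->A->refl->D->L'->A->R'->E->plug->E
Char 9 ('B'): step: R->7, L=0; B->plug->F->R->A->L->D->refl->A->L'->E->R'->C->plug->C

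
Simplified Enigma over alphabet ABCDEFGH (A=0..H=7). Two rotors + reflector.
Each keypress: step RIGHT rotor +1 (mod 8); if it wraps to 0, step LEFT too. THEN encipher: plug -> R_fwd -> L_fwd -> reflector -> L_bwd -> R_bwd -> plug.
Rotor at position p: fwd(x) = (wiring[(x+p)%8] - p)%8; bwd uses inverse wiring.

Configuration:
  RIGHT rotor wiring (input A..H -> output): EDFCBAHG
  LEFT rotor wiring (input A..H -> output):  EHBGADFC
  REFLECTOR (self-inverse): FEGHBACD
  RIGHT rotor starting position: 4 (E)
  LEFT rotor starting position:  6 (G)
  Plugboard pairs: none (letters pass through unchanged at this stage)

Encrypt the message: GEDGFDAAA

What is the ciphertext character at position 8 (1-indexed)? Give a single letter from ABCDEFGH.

Char 1 ('G'): step: R->5, L=6; G->plug->G->R->F->L->A->refl->F->L'->H->R'->D->plug->D
Char 2 ('E'): step: R->6, L=6; E->plug->E->R->H->L->F->refl->A->L'->F->R'->D->plug->D
Char 3 ('D'): step: R->7, L=6; D->plug->D->R->G->L->C->refl->G->L'->C->R'->F->plug->F
Char 4 ('G'): step: R->0, L->7 (L advanced); G->plug->G->R->H->L->G->refl->C->L'->D->R'->B->plug->B
Char 5 ('F'): step: R->1, L=7; F->plug->F->R->G->L->E->refl->B->L'->F->R'->G->plug->G
Char 6 ('D'): step: R->2, L=7; D->plug->D->R->G->L->E->refl->B->L'->F->R'->E->plug->E
Char 7 ('A'): step: R->3, L=7; A->plug->A->R->H->L->G->refl->C->L'->D->R'->E->plug->E
Char 8 ('A'): step: R->4, L=7; A->plug->A->R->F->L->B->refl->E->L'->G->R'->H->plug->H

H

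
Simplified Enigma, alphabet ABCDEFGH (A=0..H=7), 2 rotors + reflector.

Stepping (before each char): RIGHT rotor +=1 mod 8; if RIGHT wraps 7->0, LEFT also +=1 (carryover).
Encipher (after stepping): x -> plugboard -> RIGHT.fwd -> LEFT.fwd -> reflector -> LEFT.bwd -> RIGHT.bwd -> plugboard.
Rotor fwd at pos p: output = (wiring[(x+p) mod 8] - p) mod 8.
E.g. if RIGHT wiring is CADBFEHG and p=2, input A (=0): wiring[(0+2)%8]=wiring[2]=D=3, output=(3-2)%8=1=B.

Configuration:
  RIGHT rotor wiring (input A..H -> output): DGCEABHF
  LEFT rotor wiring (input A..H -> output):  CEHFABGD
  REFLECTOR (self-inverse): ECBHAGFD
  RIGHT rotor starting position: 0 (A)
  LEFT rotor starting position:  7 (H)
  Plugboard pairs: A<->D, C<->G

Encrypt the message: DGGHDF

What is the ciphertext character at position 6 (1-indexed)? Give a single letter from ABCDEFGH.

Char 1 ('D'): step: R->1, L=7; D->plug->A->R->F->L->B->refl->C->L'->G->R'->F->plug->F
Char 2 ('G'): step: R->2, L=7; G->plug->C->R->G->L->C->refl->B->L'->F->R'->E->plug->E
Char 3 ('G'): step: R->3, L=7; G->plug->C->R->G->L->C->refl->B->L'->F->R'->B->plug->B
Char 4 ('H'): step: R->4, L=7; H->plug->H->R->A->L->E->refl->A->L'->D->R'->C->plug->G
Char 5 ('D'): step: R->5, L=7; D->plug->A->R->E->L->G->refl->F->L'->C->R'->B->plug->B
Char 6 ('F'): step: R->6, L=7; F->plug->F->R->G->L->C->refl->B->L'->F->R'->C->plug->G

G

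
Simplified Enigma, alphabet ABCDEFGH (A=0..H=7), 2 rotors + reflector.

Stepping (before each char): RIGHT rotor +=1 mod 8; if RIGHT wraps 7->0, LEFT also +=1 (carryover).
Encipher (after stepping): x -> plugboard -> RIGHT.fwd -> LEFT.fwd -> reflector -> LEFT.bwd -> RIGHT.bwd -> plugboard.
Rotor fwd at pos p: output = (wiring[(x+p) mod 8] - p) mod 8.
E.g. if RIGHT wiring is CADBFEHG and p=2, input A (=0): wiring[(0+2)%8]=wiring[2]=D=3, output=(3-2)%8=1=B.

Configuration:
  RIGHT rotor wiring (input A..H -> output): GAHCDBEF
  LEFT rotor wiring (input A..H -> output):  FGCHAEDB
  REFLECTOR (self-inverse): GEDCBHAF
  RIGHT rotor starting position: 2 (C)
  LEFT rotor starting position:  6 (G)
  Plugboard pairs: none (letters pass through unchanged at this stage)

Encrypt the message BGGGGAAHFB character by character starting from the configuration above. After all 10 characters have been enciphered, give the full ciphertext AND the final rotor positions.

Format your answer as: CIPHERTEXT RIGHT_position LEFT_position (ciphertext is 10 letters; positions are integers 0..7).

Answer: EAAFDDHEBA 4 7

Derivation:
Char 1 ('B'): step: R->3, L=6; B->plug->B->R->A->L->F->refl->H->L'->C->R'->E->plug->E
Char 2 ('G'): step: R->4, L=6; G->plug->G->R->D->L->A->refl->G->L'->H->R'->A->plug->A
Char 3 ('G'): step: R->5, L=6; G->plug->G->R->F->L->B->refl->E->L'->E->R'->A->plug->A
Char 4 ('G'): step: R->6, L=6; G->plug->G->R->F->L->B->refl->E->L'->E->R'->F->plug->F
Char 5 ('G'): step: R->7, L=6; G->plug->G->R->C->L->H->refl->F->L'->A->R'->D->plug->D
Char 6 ('A'): step: R->0, L->7 (L advanced); A->plug->A->R->G->L->F->refl->H->L'->C->R'->D->plug->D
Char 7 ('A'): step: R->1, L=7; A->plug->A->R->H->L->E->refl->B->L'->F->R'->H->plug->H
Char 8 ('H'): step: R->2, L=7; H->plug->H->R->G->L->F->refl->H->L'->C->R'->E->plug->E
Char 9 ('F'): step: R->3, L=7; F->plug->F->R->D->L->D->refl->C->L'->A->R'->B->plug->B
Char 10 ('B'): step: R->4, L=7; B->plug->B->R->F->L->B->refl->E->L'->H->R'->A->plug->A
Final: ciphertext=EAAFDDHEBA, RIGHT=4, LEFT=7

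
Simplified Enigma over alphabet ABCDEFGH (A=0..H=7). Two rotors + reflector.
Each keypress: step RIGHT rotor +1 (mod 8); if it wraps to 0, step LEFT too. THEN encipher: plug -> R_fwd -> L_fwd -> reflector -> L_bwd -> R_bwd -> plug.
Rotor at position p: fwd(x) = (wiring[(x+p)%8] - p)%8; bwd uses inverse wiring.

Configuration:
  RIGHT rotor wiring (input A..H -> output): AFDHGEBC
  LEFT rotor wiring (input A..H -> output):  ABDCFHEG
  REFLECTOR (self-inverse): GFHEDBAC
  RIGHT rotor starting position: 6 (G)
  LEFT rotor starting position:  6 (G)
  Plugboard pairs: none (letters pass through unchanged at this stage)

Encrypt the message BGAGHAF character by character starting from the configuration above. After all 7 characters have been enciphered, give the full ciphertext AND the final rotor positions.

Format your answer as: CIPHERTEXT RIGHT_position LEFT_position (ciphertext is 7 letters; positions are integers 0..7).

Char 1 ('B'): step: R->7, L=6; B->plug->B->R->B->L->A->refl->G->L'->A->R'->E->plug->E
Char 2 ('G'): step: R->0, L->7 (L advanced); G->plug->G->R->B->L->B->refl->F->L'->H->R'->D->plug->D
Char 3 ('A'): step: R->1, L=7; A->plug->A->R->E->L->D->refl->E->L'->D->R'->E->plug->E
Char 4 ('G'): step: R->2, L=7; G->plug->G->R->G->L->A->refl->G->L'->F->R'->B->plug->B
Char 5 ('H'): step: R->3, L=7; H->plug->H->R->A->L->H->refl->C->L'->C->R'->G->plug->G
Char 6 ('A'): step: R->4, L=7; A->plug->A->R->C->L->C->refl->H->L'->A->R'->B->plug->B
Char 7 ('F'): step: R->5, L=7; F->plug->F->R->G->L->A->refl->G->L'->F->R'->C->plug->C
Final: ciphertext=EDEBGBC, RIGHT=5, LEFT=7

Answer: EDEBGBC 5 7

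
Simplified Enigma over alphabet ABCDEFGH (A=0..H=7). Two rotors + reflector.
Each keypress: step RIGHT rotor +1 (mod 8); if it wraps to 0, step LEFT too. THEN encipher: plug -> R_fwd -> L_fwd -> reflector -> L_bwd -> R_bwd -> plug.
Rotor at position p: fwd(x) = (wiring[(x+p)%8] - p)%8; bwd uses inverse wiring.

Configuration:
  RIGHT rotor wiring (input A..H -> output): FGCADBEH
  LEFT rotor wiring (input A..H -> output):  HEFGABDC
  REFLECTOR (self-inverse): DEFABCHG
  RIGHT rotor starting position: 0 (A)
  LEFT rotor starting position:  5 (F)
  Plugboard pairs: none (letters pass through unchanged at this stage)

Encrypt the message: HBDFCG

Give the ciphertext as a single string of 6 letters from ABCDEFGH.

Char 1 ('H'): step: R->1, L=5; H->plug->H->R->E->L->H->refl->G->L'->B->R'->B->plug->B
Char 2 ('B'): step: R->2, L=5; B->plug->B->R->G->L->B->refl->E->L'->A->R'->A->plug->A
Char 3 ('D'): step: R->3, L=5; D->plug->D->R->B->L->G->refl->H->L'->E->R'->E->plug->E
Char 4 ('F'): step: R->4, L=5; F->plug->F->R->C->L->F->refl->C->L'->D->R'->D->plug->D
Char 5 ('C'): step: R->5, L=5; C->plug->C->R->C->L->F->refl->C->L'->D->R'->G->plug->G
Char 6 ('G'): step: R->6, L=5; G->plug->G->R->F->L->A->refl->D->L'->H->R'->C->plug->C

Answer: BAEDGC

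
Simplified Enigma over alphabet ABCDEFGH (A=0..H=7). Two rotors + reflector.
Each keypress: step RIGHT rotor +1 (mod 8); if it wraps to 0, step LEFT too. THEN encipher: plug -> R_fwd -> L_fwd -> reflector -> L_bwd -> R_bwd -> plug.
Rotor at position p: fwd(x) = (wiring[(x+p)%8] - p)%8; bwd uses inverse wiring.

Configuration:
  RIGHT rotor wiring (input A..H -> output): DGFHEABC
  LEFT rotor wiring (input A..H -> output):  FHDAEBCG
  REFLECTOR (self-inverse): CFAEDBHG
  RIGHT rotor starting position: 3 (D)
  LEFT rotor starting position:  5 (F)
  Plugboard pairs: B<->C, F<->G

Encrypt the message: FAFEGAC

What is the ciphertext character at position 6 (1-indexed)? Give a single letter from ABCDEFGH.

Char 1 ('F'): step: R->4, L=5; F->plug->G->R->B->L->F->refl->B->L'->C->R'->F->plug->G
Char 2 ('A'): step: R->5, L=5; A->plug->A->R->D->L->A->refl->C->L'->E->R'->B->plug->C
Char 3 ('F'): step: R->6, L=5; F->plug->G->R->G->L->D->refl->E->L'->A->R'->D->plug->D
Char 4 ('E'): step: R->7, L=5; E->plug->E->R->A->L->E->refl->D->L'->G->R'->D->plug->D
Char 5 ('G'): step: R->0, L->6 (L advanced); G->plug->F->R->A->L->E->refl->D->L'->H->R'->D->plug->D
Char 6 ('A'): step: R->1, L=6; A->plug->A->R->F->L->C->refl->A->L'->B->R'->G->plug->F

F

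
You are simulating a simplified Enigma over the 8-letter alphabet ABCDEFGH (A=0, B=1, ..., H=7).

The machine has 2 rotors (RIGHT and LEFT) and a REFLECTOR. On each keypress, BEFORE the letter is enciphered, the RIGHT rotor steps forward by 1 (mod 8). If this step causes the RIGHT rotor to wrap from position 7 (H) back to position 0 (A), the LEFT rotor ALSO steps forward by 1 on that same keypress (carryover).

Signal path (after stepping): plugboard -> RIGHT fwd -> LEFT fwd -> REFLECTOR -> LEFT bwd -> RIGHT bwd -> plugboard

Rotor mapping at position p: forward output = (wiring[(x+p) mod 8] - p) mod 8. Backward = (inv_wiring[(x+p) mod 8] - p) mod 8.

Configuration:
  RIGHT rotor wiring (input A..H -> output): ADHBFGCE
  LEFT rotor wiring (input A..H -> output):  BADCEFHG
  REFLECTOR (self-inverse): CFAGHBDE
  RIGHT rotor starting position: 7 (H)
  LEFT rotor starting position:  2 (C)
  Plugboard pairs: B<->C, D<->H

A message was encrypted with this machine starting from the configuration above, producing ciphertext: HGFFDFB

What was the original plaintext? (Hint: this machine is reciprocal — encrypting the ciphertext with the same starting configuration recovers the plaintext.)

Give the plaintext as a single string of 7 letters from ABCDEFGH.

Answer: FBCDEBG

Derivation:
Char 1 ('H'): step: R->0, L->3 (L advanced); H->plug->D->R->B->L->B->refl->F->L'->G->R'->F->plug->F
Char 2 ('G'): step: R->1, L=3; G->plug->G->R->D->L->E->refl->H->L'->A->R'->C->plug->B
Char 3 ('F'): step: R->2, L=3; F->plug->F->R->C->L->C->refl->A->L'->H->R'->B->plug->C
Char 4 ('F'): step: R->3, L=3; F->plug->F->R->F->L->G->refl->D->L'->E->R'->H->plug->D
Char 5 ('D'): step: R->4, L=3; D->plug->H->R->F->L->G->refl->D->L'->E->R'->E->plug->E
Char 6 ('F'): step: R->5, L=3; F->plug->F->R->C->L->C->refl->A->L'->H->R'->C->plug->B
Char 7 ('B'): step: R->6, L=3; B->plug->C->R->C->L->C->refl->A->L'->H->R'->G->plug->G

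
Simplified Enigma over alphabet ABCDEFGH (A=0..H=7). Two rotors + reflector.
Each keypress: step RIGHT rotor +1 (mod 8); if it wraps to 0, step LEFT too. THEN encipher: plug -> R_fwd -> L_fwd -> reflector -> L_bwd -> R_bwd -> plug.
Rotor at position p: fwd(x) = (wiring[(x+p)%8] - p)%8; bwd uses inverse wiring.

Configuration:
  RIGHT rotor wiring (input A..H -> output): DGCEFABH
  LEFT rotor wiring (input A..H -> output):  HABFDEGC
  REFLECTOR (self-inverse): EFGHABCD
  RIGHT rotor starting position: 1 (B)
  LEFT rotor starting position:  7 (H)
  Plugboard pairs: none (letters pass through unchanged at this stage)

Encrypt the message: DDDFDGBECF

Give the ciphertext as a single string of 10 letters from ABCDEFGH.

Char 1 ('D'): step: R->2, L=7; D->plug->D->R->G->L->F->refl->B->L'->C->R'->B->plug->B
Char 2 ('D'): step: R->3, L=7; D->plug->D->R->G->L->F->refl->B->L'->C->R'->B->plug->B
Char 3 ('D'): step: R->4, L=7; D->plug->D->R->D->L->C->refl->G->L'->E->R'->B->plug->B
Char 4 ('F'): step: R->5, L=7; F->plug->F->R->F->L->E->refl->A->L'->B->R'->E->plug->E
Char 5 ('D'): step: R->6, L=7; D->plug->D->R->A->L->D->refl->H->L'->H->R'->G->plug->G
Char 6 ('G'): step: R->7, L=7; G->plug->G->R->B->L->A->refl->E->L'->F->R'->E->plug->E
Char 7 ('B'): step: R->0, L->0 (L advanced); B->plug->B->R->G->L->G->refl->C->L'->H->R'->H->plug->H
Char 8 ('E'): step: R->1, L=0; E->plug->E->R->H->L->C->refl->G->L'->G->R'->G->plug->G
Char 9 ('C'): step: R->2, L=0; C->plug->C->R->D->L->F->refl->B->L'->C->R'->B->plug->B
Char 10 ('F'): step: R->3, L=0; F->plug->F->R->A->L->H->refl->D->L'->E->R'->E->plug->E

Answer: BBBEGEHGBE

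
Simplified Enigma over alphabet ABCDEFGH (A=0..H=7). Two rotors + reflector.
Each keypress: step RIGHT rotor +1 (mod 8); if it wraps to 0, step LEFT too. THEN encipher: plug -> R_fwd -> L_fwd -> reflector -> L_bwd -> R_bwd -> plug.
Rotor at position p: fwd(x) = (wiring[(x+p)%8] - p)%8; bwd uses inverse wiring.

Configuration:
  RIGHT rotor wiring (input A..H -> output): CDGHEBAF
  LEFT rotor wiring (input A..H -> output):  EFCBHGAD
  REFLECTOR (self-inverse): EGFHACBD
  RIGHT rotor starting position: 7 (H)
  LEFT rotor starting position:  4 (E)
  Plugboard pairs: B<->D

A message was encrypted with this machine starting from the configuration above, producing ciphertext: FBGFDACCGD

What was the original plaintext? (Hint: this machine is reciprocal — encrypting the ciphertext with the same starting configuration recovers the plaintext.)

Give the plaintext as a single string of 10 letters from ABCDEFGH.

Answer: DHCBFEGAFB

Derivation:
Char 1 ('F'): step: R->0, L->5 (L advanced); F->plug->F->R->B->L->D->refl->H->L'->D->R'->B->plug->D
Char 2 ('B'): step: R->1, L=5; B->plug->D->R->D->L->H->refl->D->L'->B->R'->H->plug->H
Char 3 ('G'): step: R->2, L=5; G->plug->G->R->A->L->B->refl->G->L'->C->R'->C->plug->C
Char 4 ('F'): step: R->3, L=5; F->plug->F->R->H->L->C->refl->F->L'->F->R'->D->plug->B
Char 5 ('D'): step: R->4, L=5; D->plug->B->R->F->L->F->refl->C->L'->H->R'->F->plug->F
Char 6 ('A'): step: R->5, L=5; A->plug->A->R->E->L->A->refl->E->L'->G->R'->E->plug->E
Char 7 ('C'): step: R->6, L=5; C->plug->C->R->E->L->A->refl->E->L'->G->R'->G->plug->G
Char 8 ('C'): step: R->7, L=5; C->plug->C->R->E->L->A->refl->E->L'->G->R'->A->plug->A
Char 9 ('G'): step: R->0, L->6 (L advanced); G->plug->G->R->A->L->C->refl->F->L'->B->R'->F->plug->F
Char 10 ('D'): step: R->1, L=6; D->plug->B->R->F->L->D->refl->H->L'->D->R'->D->plug->B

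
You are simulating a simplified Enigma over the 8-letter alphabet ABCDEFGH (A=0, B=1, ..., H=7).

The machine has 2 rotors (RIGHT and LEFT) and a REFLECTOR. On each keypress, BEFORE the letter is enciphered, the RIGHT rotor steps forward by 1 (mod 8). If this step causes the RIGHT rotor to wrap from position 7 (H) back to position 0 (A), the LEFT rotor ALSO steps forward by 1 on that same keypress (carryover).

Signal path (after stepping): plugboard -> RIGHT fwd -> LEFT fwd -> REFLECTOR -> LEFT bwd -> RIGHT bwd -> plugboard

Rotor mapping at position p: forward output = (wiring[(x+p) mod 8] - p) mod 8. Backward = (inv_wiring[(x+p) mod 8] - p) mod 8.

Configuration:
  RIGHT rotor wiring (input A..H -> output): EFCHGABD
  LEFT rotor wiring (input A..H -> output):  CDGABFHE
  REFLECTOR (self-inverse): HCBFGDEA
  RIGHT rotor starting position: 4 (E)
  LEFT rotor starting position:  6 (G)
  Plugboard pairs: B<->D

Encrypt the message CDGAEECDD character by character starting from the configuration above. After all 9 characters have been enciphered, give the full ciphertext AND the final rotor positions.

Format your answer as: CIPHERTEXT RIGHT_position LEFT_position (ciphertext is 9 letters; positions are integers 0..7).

Answer: AGHDHHACF 5 7

Derivation:
Char 1 ('C'): step: R->5, L=6; C->plug->C->R->G->L->D->refl->F->L'->D->R'->A->plug->A
Char 2 ('D'): step: R->6, L=6; D->plug->B->R->F->L->C->refl->B->L'->A->R'->G->plug->G
Char 3 ('G'): step: R->7, L=6; G->plug->G->R->B->L->G->refl->E->L'->C->R'->H->plug->H
Char 4 ('A'): step: R->0, L->7 (L advanced); A->plug->A->R->E->L->B->refl->C->L'->F->R'->B->plug->D
Char 5 ('E'): step: R->1, L=7; E->plug->E->R->H->L->A->refl->H->L'->D->R'->H->plug->H
Char 6 ('E'): step: R->2, L=7; E->plug->E->R->H->L->A->refl->H->L'->D->R'->H->plug->H
Char 7 ('C'): step: R->3, L=7; C->plug->C->R->F->L->C->refl->B->L'->E->R'->A->plug->A
Char 8 ('D'): step: R->4, L=7; D->plug->B->R->E->L->B->refl->C->L'->F->R'->C->plug->C
Char 9 ('D'): step: R->5, L=7; D->plug->B->R->E->L->B->refl->C->L'->F->R'->F->plug->F
Final: ciphertext=AGHDHHACF, RIGHT=5, LEFT=7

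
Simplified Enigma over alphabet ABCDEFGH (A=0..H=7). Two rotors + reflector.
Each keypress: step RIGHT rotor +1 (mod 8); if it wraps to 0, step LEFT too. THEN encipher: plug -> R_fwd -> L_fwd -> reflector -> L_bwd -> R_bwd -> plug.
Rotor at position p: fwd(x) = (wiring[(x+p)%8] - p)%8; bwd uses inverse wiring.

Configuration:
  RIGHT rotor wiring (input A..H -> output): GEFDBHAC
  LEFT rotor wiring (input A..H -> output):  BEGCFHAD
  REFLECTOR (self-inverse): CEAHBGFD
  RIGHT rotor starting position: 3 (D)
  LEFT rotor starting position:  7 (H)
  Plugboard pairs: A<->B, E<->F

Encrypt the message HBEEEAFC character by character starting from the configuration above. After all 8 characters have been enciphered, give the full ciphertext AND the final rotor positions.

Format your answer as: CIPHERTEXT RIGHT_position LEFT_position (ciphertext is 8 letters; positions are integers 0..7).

Answer: ECBCCCBH 3 0

Derivation:
Char 1 ('H'): step: R->4, L=7; H->plug->H->R->H->L->B->refl->E->L'->A->R'->F->plug->E
Char 2 ('B'): step: R->5, L=7; B->plug->A->R->C->L->F->refl->G->L'->F->R'->C->plug->C
Char 3 ('E'): step: R->6, L=7; E->plug->F->R->F->L->G->refl->F->L'->C->R'->A->plug->B
Char 4 ('E'): step: R->7, L=7; E->plug->F->R->C->L->F->refl->G->L'->F->R'->C->plug->C
Char 5 ('E'): step: R->0, L->0 (L advanced); E->plug->F->R->H->L->D->refl->H->L'->F->R'->C->plug->C
Char 6 ('A'): step: R->1, L=0; A->plug->B->R->E->L->F->refl->G->L'->C->R'->C->plug->C
Char 7 ('F'): step: R->2, L=0; F->plug->E->R->G->L->A->refl->C->L'->D->R'->A->plug->B
Char 8 ('C'): step: R->3, L=0; C->plug->C->R->E->L->F->refl->G->L'->C->R'->H->plug->H
Final: ciphertext=ECBCCCBH, RIGHT=3, LEFT=0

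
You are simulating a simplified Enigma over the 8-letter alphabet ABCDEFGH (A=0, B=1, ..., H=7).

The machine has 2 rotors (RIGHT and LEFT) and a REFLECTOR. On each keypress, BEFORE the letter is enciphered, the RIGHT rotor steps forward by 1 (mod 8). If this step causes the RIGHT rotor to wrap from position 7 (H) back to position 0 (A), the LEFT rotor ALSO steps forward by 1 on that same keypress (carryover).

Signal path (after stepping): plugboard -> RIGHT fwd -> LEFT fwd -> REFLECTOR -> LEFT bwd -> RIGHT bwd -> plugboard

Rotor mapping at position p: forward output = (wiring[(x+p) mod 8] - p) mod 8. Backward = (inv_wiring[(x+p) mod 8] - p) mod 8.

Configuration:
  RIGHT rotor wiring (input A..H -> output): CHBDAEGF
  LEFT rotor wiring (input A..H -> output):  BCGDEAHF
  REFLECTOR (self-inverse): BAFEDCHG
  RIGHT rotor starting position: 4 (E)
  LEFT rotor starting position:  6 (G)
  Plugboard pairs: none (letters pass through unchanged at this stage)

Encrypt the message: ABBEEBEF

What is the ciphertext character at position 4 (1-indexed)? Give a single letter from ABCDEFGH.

Char 1 ('A'): step: R->5, L=6; A->plug->A->R->H->L->C->refl->F->L'->F->R'->D->plug->D
Char 2 ('B'): step: R->6, L=6; B->plug->B->R->H->L->C->refl->F->L'->F->R'->F->plug->F
Char 3 ('B'): step: R->7, L=6; B->plug->B->R->D->L->E->refl->D->L'->C->R'->D->plug->D
Char 4 ('E'): step: R->0, L->7 (L advanced); E->plug->E->R->A->L->G->refl->H->L'->D->R'->D->plug->D

D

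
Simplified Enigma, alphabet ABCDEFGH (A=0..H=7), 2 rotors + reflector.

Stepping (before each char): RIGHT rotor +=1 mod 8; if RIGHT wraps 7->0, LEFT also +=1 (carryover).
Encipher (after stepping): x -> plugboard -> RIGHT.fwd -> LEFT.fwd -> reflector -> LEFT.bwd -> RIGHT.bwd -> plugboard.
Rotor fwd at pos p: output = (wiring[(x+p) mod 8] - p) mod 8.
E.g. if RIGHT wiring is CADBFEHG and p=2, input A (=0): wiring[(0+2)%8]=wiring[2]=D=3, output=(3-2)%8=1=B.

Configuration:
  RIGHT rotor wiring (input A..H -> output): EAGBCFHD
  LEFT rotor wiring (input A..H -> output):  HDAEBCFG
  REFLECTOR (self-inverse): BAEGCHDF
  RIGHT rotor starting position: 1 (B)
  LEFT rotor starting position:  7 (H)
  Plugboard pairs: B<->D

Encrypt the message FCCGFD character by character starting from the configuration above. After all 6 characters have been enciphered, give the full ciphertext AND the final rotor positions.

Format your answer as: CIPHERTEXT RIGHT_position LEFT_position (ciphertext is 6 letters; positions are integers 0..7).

Answer: BGDAAE 7 7

Derivation:
Char 1 ('F'): step: R->2, L=7; F->plug->F->R->B->L->A->refl->B->L'->D->R'->D->plug->B
Char 2 ('C'): step: R->3, L=7; C->plug->C->R->C->L->E->refl->C->L'->F->R'->G->plug->G
Char 3 ('C'): step: R->4, L=7; C->plug->C->R->D->L->B->refl->A->L'->B->R'->B->plug->D
Char 4 ('G'): step: R->5, L=7; G->plug->G->R->E->L->F->refl->H->L'->A->R'->A->plug->A
Char 5 ('F'): step: R->6, L=7; F->plug->F->R->D->L->B->refl->A->L'->B->R'->A->plug->A
Char 6 ('D'): step: R->7, L=7; D->plug->B->R->F->L->C->refl->E->L'->C->R'->E->plug->E
Final: ciphertext=BGDAAE, RIGHT=7, LEFT=7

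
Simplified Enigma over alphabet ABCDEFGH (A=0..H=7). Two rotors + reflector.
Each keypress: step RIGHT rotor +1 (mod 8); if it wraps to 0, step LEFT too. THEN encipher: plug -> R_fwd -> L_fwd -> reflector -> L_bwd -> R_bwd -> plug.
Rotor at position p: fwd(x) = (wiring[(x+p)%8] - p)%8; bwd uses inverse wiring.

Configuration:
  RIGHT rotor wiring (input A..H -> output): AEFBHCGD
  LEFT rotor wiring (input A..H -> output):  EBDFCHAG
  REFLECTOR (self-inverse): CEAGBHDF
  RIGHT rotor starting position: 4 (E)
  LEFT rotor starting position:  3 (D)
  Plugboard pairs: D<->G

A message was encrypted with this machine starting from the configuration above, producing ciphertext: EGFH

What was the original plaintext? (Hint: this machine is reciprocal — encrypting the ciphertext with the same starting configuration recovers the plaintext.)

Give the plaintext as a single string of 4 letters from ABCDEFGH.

Answer: FHHB

Derivation:
Char 1 ('E'): step: R->5, L=3; E->plug->E->R->H->L->A->refl->C->L'->A->R'->F->plug->F
Char 2 ('G'): step: R->6, L=3; G->plug->D->R->G->L->G->refl->D->L'->E->R'->H->plug->H
Char 3 ('F'): step: R->7, L=3; F->plug->F->R->A->L->C->refl->A->L'->H->R'->H->plug->H
Char 4 ('H'): step: R->0, L->4 (L advanced); H->plug->H->R->D->L->C->refl->A->L'->E->R'->B->plug->B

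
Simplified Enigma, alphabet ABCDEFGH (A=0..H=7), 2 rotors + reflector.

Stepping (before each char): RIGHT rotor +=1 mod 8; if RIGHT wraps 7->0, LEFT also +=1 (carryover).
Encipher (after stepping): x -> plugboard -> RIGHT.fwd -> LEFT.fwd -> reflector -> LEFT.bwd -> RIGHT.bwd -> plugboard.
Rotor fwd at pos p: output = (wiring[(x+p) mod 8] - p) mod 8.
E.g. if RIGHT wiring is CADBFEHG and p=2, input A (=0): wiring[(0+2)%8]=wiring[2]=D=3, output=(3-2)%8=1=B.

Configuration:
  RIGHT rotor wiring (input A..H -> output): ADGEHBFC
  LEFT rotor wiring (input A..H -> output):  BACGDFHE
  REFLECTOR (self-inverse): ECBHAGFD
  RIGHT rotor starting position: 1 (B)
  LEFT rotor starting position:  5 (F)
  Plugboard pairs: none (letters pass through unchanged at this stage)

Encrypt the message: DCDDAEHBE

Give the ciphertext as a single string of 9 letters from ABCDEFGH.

Answer: CACBDDEFF

Derivation:
Char 1 ('D'): step: R->2, L=5; D->plug->D->R->H->L->G->refl->F->L'->F->R'->C->plug->C
Char 2 ('C'): step: R->3, L=5; C->plug->C->R->G->L->B->refl->C->L'->B->R'->A->plug->A
Char 3 ('D'): step: R->4, L=5; D->plug->D->R->G->L->B->refl->C->L'->B->R'->C->plug->C
Char 4 ('D'): step: R->5, L=5; D->plug->D->R->D->L->E->refl->A->L'->A->R'->B->plug->B
Char 5 ('A'): step: R->6, L=5; A->plug->A->R->H->L->G->refl->F->L'->F->R'->D->plug->D
Char 6 ('E'): step: R->7, L=5; E->plug->E->R->F->L->F->refl->G->L'->H->R'->D->plug->D
Char 7 ('H'): step: R->0, L->6 (L advanced); H->plug->H->R->C->L->D->refl->H->L'->H->R'->E->plug->E
Char 8 ('B'): step: R->1, L=6; B->plug->B->R->F->L->A->refl->E->L'->E->R'->F->plug->F
Char 9 ('E'): step: R->2, L=6; E->plug->E->R->D->L->C->refl->B->L'->A->R'->F->plug->F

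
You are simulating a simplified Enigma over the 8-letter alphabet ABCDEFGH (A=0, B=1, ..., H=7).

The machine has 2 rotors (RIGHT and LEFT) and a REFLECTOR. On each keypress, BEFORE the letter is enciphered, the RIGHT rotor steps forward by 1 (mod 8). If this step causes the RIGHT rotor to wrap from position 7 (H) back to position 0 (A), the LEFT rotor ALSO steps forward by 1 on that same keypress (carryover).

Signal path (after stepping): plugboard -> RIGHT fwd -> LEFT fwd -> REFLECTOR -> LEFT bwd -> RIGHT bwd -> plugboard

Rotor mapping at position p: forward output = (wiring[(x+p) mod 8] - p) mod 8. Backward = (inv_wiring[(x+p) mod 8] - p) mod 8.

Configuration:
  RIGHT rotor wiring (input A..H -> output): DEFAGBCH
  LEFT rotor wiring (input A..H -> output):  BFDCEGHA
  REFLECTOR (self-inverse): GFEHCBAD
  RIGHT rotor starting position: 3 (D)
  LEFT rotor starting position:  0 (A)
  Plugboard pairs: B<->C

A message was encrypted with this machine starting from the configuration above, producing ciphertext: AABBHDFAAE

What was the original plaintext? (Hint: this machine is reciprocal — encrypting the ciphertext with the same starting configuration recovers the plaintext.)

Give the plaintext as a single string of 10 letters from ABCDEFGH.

Char 1 ('A'): step: R->4, L=0; A->plug->A->R->C->L->D->refl->H->L'->G->R'->C->plug->B
Char 2 ('A'): step: R->5, L=0; A->plug->A->R->E->L->E->refl->C->L'->D->R'->G->plug->G
Char 3 ('B'): step: R->6, L=0; B->plug->C->R->F->L->G->refl->A->L'->H->R'->E->plug->E
Char 4 ('B'): step: R->7, L=0; B->plug->C->R->F->L->G->refl->A->L'->H->R'->F->plug->F
Char 5 ('H'): step: R->0, L->1 (L advanced); H->plug->H->R->H->L->A->refl->G->L'->F->R'->C->plug->B
Char 6 ('D'): step: R->1, L=1; D->plug->D->R->F->L->G->refl->A->L'->H->R'->C->plug->B
Char 7 ('F'): step: R->2, L=1; F->plug->F->R->F->L->G->refl->A->L'->H->R'->D->plug->D
Char 8 ('A'): step: R->3, L=1; A->plug->A->R->F->L->G->refl->A->L'->H->R'->D->plug->D
Char 9 ('A'): step: R->4, L=1; A->plug->A->R->C->L->B->refl->F->L'->E->R'->H->plug->H
Char 10 ('E'): step: R->5, L=1; E->plug->E->R->H->L->A->refl->G->L'->F->R'->B->plug->C

Answer: BGEFBBDDHC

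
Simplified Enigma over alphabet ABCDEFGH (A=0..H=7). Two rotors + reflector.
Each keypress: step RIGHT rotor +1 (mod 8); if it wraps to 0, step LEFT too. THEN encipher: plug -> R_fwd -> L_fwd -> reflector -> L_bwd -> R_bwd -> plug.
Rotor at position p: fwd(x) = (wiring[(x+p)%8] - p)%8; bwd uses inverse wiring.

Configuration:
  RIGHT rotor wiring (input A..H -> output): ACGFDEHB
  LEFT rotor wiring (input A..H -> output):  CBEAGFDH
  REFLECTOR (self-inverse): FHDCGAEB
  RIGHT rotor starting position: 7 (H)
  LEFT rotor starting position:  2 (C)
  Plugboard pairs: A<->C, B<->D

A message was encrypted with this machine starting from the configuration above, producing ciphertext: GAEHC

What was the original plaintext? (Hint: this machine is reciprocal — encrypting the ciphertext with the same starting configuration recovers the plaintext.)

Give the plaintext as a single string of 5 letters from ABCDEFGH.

Char 1 ('G'): step: R->0, L->3 (L advanced); G->plug->G->R->H->L->B->refl->H->L'->F->R'->D->plug->B
Char 2 ('A'): step: R->1, L=3; A->plug->C->R->E->L->E->refl->G->L'->G->R'->F->plug->F
Char 3 ('E'): step: R->2, L=3; E->plug->E->R->F->L->H->refl->B->L'->H->R'->F->plug->F
Char 4 ('H'): step: R->3, L=3; H->plug->H->R->D->L->A->refl->F->L'->A->R'->B->plug->D
Char 5 ('C'): step: R->4, L=3; C->plug->A->R->H->L->B->refl->H->L'->F->R'->D->plug->B

Answer: BFFDB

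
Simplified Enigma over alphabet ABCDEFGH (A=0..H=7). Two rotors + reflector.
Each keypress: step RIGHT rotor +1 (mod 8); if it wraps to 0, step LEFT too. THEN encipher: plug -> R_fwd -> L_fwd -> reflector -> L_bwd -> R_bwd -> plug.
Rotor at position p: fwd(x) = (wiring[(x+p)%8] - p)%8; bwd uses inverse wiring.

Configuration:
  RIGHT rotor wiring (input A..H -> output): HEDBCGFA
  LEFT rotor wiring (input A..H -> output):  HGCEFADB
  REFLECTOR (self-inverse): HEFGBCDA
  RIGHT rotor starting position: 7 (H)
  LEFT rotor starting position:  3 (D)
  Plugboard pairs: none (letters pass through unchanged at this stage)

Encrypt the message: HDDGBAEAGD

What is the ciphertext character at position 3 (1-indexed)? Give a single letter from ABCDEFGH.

Char 1 ('H'): step: R->0, L->4 (L advanced); H->plug->H->R->A->L->B->refl->E->L'->B->R'->D->plug->D
Char 2 ('D'): step: R->1, L=4; D->plug->D->R->B->L->E->refl->B->L'->A->R'->C->plug->C
Char 3 ('D'): step: R->2, L=4; D->plug->D->R->E->L->D->refl->G->L'->G->R'->F->plug->F

F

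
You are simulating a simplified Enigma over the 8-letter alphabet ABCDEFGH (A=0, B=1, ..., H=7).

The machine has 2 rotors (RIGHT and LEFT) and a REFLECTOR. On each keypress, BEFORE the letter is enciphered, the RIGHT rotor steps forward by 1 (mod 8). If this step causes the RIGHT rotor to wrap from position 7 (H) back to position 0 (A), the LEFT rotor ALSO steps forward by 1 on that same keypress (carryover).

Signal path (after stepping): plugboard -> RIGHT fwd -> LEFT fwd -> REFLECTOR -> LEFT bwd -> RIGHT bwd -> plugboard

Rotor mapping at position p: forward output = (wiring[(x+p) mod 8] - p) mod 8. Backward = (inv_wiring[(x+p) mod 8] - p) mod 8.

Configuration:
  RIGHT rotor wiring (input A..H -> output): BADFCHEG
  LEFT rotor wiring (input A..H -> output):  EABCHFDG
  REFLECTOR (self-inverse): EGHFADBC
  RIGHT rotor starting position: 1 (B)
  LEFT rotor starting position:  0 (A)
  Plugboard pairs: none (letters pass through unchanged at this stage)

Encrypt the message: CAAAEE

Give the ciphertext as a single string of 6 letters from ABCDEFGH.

Answer: ABEBAH

Derivation:
Char 1 ('C'): step: R->2, L=0; C->plug->C->R->A->L->E->refl->A->L'->B->R'->A->plug->A
Char 2 ('A'): step: R->3, L=0; A->plug->A->R->C->L->B->refl->G->L'->H->R'->B->plug->B
Char 3 ('A'): step: R->4, L=0; A->plug->A->R->G->L->D->refl->F->L'->F->R'->E->plug->E
Char 4 ('A'): step: R->5, L=0; A->plug->A->R->C->L->B->refl->G->L'->H->R'->B->plug->B
Char 5 ('E'): step: R->6, L=0; E->plug->E->R->F->L->F->refl->D->L'->G->R'->A->plug->A
Char 6 ('E'): step: R->7, L=0; E->plug->E->R->G->L->D->refl->F->L'->F->R'->H->plug->H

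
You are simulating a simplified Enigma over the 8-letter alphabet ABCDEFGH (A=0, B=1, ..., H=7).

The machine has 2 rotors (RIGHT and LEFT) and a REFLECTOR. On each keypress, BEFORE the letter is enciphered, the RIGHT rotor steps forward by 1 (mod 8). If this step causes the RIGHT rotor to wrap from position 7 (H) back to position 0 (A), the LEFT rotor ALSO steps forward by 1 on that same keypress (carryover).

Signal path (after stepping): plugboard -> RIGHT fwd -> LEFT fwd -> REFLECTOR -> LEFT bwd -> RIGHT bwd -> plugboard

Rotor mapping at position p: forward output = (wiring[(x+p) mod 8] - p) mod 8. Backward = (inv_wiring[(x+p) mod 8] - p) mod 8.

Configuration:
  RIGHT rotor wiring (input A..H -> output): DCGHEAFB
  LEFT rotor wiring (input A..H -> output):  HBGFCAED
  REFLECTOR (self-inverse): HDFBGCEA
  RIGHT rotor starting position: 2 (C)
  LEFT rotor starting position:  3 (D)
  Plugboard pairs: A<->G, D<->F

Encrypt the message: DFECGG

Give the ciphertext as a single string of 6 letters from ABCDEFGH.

Answer: FDFAEB

Derivation:
Char 1 ('D'): step: R->3, L=3; D->plug->F->R->A->L->C->refl->F->L'->C->R'->D->plug->F
Char 2 ('F'): step: R->4, L=3; F->plug->D->R->F->L->E->refl->G->L'->G->R'->F->plug->D
Char 3 ('E'): step: R->5, L=3; E->plug->E->R->F->L->E->refl->G->L'->G->R'->D->plug->F
Char 4 ('C'): step: R->6, L=3; C->plug->C->R->F->L->E->refl->G->L'->G->R'->G->plug->A
Char 5 ('G'): step: R->7, L=3; G->plug->A->R->C->L->F->refl->C->L'->A->R'->E->plug->E
Char 6 ('G'): step: R->0, L->4 (L advanced); G->plug->A->R->D->L->H->refl->A->L'->C->R'->B->plug->B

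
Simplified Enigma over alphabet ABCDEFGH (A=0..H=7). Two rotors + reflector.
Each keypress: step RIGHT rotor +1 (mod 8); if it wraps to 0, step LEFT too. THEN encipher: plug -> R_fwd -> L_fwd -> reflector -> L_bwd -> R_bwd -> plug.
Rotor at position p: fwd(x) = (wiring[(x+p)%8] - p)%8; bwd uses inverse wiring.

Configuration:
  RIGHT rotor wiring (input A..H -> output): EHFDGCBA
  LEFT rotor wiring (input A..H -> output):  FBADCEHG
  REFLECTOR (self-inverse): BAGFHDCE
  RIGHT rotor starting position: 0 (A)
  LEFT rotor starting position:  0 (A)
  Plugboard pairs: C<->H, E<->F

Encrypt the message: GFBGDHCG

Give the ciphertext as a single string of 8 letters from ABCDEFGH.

Answer: BHAABEAB

Derivation:
Char 1 ('G'): step: R->1, L=0; G->plug->G->R->H->L->G->refl->C->L'->E->R'->B->plug->B
Char 2 ('F'): step: R->2, L=0; F->plug->E->R->H->L->G->refl->C->L'->E->R'->C->plug->H
Char 3 ('B'): step: R->3, L=0; B->plug->B->R->D->L->D->refl->F->L'->A->R'->A->plug->A
Char 4 ('G'): step: R->4, L=0; G->plug->G->R->B->L->B->refl->A->L'->C->R'->A->plug->A
Char 5 ('D'): step: R->5, L=0; D->plug->D->R->H->L->G->refl->C->L'->E->R'->B->plug->B
Char 6 ('H'): step: R->6, L=0; H->plug->C->R->G->L->H->refl->E->L'->F->R'->F->plug->E
Char 7 ('C'): step: R->7, L=0; C->plug->H->R->C->L->A->refl->B->L'->B->R'->A->plug->A
Char 8 ('G'): step: R->0, L->1 (L advanced); G->plug->G->R->B->L->H->refl->E->L'->H->R'->B->plug->B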